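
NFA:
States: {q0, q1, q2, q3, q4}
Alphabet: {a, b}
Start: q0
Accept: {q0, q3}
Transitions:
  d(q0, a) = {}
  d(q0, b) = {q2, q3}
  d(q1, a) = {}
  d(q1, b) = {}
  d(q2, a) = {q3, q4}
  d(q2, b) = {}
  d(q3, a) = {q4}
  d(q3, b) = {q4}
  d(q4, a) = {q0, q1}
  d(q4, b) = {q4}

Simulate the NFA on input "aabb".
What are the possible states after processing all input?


Start: {q0}
  --a--> {}
  --a--> {}
  --b--> {}
  --b--> {}

{} (empty set, no valid transitions)


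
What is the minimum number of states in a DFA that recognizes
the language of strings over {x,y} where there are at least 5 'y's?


States: count = 0, 1, ..., 4, and a final '>= 5' state.
Total: 5 + 1 = 6. Accept = '>= 5' state.

6


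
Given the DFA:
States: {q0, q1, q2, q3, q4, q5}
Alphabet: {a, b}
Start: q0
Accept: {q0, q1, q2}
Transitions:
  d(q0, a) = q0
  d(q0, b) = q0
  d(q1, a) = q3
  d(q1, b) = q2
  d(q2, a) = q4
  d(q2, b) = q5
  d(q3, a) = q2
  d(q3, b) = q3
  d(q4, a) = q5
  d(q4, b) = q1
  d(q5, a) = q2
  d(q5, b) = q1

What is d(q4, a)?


Looking up transition d(q4, a)

q5


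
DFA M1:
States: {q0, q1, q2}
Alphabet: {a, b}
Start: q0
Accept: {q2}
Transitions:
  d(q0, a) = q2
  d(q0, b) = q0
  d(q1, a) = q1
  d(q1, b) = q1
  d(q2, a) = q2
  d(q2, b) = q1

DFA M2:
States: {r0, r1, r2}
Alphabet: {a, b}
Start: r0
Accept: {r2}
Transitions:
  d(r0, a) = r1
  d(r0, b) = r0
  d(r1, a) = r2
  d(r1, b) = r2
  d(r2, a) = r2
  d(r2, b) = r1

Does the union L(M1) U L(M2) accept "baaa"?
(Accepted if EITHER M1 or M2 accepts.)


M1: final=q2 accepted=True
M2: final=r2 accepted=True

Yes, union accepts


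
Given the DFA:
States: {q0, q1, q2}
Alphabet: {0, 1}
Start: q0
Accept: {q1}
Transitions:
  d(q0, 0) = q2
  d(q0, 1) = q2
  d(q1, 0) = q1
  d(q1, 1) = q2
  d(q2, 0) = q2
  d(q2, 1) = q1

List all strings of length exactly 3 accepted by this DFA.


All strings of length 3: 8 total
Accepted: 4

"001", "010", "101", "110"


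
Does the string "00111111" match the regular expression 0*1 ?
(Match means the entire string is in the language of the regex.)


|string| = 8; first = '0'; last = '1'

No, "00111111" does not match 0*1


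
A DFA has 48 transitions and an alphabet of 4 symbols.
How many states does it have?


Each state has exactly one transition per symbol.
states = transitions / |alphabet| = 48 / 4 = 12

12


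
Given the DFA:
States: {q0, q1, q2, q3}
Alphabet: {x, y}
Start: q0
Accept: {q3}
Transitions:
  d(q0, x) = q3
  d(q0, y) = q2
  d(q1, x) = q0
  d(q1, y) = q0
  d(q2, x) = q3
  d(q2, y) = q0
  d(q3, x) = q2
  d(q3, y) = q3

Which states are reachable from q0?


BFS from q0:
  layer 0: {q0}
  layer 1: {q2, q3}

{q0, q2, q3}


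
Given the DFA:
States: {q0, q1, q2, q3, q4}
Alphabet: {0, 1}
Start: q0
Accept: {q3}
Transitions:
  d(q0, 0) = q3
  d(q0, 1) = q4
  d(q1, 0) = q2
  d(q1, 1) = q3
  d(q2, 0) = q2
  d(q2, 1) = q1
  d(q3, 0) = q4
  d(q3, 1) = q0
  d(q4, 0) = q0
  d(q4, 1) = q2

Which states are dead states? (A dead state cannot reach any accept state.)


Forward reachability from each state:
  q0 -> reaches accept state q3 (live)
  q1 -> reaches accept state q3 (live)
  q2 -> reaches accept state q3 (live)
  q3 -> reaches accept state q3 (live)
  q4 -> reaches accept state q3 (live)

None (all states can reach an accept state)


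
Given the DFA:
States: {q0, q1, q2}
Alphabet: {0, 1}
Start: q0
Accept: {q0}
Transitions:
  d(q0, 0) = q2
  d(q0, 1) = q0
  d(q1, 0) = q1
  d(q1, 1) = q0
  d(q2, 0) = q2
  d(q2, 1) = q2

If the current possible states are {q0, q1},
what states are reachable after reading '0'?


Apply transition on '0' from each current state:
  d(q0, 0) = q2
  d(q1, 0) = q1

{q1, q2}


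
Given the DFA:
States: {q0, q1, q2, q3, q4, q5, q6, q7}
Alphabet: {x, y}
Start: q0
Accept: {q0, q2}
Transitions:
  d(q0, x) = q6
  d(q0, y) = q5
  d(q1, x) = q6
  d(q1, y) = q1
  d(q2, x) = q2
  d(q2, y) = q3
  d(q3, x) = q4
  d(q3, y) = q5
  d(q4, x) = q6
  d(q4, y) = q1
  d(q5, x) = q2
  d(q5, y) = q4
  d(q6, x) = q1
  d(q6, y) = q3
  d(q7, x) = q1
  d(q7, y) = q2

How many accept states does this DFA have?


Accept states listed: {q0, q2}
Counting: q0(1) q2(2)

2


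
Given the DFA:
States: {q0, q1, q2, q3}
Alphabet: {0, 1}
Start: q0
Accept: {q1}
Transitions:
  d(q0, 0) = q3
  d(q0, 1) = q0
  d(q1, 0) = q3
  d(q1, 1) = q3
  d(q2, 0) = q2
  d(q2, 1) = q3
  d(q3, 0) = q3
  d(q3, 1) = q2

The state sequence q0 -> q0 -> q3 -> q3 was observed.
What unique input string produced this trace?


Trace back each transition to find the symbol:
  q0 --[1]--> q0
  q0 --[0]--> q3
  q3 --[0]--> q3

"100"


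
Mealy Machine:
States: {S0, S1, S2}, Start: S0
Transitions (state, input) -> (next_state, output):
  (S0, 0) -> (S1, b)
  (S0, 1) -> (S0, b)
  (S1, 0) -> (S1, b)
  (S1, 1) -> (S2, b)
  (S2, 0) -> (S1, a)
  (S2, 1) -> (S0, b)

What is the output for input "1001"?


Step-by-step:
  (S0, 1) -> (S0, b)
  (S0, 0) -> (S1, b)
  (S1, 0) -> (S1, b)
  (S1, 1) -> (S2, b)

"bbbb"


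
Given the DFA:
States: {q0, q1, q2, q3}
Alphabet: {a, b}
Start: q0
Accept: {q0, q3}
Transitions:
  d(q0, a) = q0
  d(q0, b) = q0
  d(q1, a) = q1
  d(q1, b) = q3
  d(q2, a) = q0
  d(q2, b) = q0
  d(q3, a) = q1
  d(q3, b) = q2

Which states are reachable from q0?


BFS from q0:
  layer 0: {q0}

{q0}


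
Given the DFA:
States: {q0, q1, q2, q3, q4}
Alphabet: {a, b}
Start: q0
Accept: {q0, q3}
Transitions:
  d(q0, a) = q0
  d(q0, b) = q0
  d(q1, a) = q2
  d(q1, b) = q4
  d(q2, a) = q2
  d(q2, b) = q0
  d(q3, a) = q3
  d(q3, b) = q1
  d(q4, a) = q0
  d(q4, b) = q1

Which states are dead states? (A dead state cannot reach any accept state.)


Forward reachability from each state:
  q0 -> reaches accept state q0 (live)
  q1 -> reaches accept state q0 (live)
  q2 -> reaches accept state q0 (live)
  q3 -> reaches accept state q0 (live)
  q4 -> reaches accept state q0 (live)

None (all states can reach an accept state)


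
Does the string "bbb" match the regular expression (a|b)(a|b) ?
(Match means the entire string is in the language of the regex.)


|string| = 3; first = 'b'; last = 'b'

No, "bbb" does not match (a|b)(a|b)


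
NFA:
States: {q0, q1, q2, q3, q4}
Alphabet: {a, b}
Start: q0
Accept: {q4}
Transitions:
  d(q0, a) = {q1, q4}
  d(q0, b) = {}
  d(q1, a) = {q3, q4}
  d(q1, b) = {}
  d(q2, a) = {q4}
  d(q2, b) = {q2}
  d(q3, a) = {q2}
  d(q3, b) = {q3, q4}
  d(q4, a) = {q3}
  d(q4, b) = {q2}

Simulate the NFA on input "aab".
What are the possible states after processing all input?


Start: {q0}
  --a--> {q1, q4}
  --a--> {q3, q4}
  --b--> {q2, q3, q4}

{q2, q3, q4}


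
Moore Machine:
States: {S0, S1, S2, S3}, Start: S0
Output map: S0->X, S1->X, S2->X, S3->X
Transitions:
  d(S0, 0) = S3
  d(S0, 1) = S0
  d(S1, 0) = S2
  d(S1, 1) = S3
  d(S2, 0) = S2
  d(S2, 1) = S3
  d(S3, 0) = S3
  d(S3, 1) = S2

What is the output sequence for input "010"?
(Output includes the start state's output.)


Start: S0 (output X)
  --0--> S3 (output X)
  --1--> S2 (output X)
  --0--> S2 (output X)

"XXXX"


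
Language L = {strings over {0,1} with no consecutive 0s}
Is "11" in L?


'00' does not occur

Yes, "11" is in L


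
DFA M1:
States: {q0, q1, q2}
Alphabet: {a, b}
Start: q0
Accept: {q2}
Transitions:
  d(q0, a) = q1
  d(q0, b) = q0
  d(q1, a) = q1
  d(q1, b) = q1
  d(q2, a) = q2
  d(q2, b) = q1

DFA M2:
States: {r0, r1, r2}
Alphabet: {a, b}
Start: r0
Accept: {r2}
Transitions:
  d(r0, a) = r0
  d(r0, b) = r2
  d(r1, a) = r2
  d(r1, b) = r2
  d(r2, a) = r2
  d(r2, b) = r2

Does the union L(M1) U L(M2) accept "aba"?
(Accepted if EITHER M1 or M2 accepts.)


M1: final=q1 accepted=False
M2: final=r2 accepted=True

Yes, union accepts


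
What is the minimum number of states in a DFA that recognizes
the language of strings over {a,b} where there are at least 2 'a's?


States: count = 0, 1, ..., 1, and a final '>= 2' state.
Total: 2 + 1 = 3. Accept = '>= 2' state.

3


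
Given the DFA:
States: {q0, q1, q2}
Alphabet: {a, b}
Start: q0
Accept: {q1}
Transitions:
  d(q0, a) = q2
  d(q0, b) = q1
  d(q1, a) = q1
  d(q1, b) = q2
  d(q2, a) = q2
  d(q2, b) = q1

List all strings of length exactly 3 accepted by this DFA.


All strings of length 3: 8 total
Accepted: 4

"aab", "aba", "baa", "bbb"


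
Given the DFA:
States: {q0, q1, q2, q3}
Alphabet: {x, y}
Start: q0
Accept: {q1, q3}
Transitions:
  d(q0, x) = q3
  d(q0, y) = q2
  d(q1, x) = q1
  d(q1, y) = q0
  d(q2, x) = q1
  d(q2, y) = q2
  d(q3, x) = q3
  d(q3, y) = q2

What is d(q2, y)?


Looking up transition d(q2, y)

q2


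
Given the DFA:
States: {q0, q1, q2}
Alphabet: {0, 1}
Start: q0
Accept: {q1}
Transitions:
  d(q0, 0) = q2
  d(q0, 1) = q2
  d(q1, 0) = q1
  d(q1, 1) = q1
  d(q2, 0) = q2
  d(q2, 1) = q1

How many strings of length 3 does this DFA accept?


Enumerating all length-3 strings:
  "000" -> q2 [reject]
  "001" -> q1 [accept]
  "010" -> q1 [accept]
  "011" -> q1 [accept]
  "100" -> q2 [reject]
  "101" -> q1 [accept]
  "110" -> q1 [accept]
  "111" -> q1 [accept]

6 out of 8


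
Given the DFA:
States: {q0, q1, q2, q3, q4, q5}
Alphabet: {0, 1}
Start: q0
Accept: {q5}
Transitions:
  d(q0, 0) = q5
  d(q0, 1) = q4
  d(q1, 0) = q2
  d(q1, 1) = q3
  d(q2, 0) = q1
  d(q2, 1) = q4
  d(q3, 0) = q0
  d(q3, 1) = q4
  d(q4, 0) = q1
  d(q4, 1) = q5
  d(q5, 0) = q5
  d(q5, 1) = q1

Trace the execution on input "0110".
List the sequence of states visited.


Input: 0110
d(q0, 0) = q5
d(q5, 1) = q1
d(q1, 1) = q3
d(q3, 0) = q0


q0 -> q5 -> q1 -> q3 -> q0


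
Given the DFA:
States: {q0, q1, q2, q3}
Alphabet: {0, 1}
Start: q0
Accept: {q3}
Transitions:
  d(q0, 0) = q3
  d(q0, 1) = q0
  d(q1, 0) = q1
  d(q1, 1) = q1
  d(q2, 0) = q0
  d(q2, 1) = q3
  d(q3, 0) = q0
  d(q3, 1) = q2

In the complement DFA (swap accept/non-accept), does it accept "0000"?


Trace: q0 -> q3 -> q0 -> q3 -> q0
Final: q0
Original accept: {q3}
Complement: q0 is not in original accept

Yes, complement accepts (original rejects)


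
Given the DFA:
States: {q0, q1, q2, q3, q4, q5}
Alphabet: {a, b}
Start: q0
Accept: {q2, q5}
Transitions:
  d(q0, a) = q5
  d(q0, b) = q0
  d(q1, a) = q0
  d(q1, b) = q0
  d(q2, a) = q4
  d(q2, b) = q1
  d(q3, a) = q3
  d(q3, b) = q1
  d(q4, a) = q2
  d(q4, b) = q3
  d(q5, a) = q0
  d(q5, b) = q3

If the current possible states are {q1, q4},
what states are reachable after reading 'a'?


Apply transition on 'a' from each current state:
  d(q1, a) = q0
  d(q4, a) = q2

{q0, q2}


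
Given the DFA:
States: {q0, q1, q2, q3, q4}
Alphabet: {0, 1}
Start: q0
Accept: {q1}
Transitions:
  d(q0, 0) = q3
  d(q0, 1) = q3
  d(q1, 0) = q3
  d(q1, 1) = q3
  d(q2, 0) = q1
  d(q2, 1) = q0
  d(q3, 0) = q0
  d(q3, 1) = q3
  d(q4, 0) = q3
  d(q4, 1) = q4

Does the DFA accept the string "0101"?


Trace: q0 -> q3 -> q3 -> q0 -> q3
Final state: q3
Accept states: {q1}

No, rejected (final state q3 is not an accept state)


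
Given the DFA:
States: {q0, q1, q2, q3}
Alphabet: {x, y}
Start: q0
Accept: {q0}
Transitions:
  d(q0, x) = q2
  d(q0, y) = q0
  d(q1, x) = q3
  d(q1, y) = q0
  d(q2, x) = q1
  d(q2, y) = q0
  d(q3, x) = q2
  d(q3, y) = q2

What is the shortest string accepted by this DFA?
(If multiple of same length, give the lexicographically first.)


BFS by string length (lex-first path to each state shown):
  len 0: q0<-""
Found accept state at length 0.

"" (empty string)


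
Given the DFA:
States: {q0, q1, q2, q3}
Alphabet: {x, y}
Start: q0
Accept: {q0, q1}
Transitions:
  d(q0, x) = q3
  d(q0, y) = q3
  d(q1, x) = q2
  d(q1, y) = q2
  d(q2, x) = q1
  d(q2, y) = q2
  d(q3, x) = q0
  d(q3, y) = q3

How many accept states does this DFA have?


Accept states listed: {q0, q1}
Counting: q0(1) q1(2)

2


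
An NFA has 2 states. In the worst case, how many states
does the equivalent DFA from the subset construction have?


Subset construction: one DFA state per subset of NFA states.
2^2 = 4

4


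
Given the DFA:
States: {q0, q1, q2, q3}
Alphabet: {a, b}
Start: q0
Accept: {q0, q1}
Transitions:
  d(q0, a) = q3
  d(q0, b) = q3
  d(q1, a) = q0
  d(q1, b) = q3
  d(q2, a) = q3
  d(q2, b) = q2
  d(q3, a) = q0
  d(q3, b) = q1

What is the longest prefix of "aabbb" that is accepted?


Run the DFA, marking each prefix where the state is accepting:
  "" -> q0 [accept]
  "a" -> q3 [reject]
  "aa" -> q0 [accept]
  "aab" -> q3 [reject]
  "aabb" -> q1 [accept]
  "aabbb" -> q3 [reject]

"aabb"


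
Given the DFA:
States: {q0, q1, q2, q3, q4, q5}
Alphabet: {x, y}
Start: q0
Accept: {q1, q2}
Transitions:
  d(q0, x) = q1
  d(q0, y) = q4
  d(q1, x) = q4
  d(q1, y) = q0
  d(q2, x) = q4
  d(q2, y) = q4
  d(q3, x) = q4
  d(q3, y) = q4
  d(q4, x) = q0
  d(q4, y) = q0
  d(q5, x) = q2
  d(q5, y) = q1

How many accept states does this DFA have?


Accept states listed: {q1, q2}
Counting: q1(1) q2(2)

2


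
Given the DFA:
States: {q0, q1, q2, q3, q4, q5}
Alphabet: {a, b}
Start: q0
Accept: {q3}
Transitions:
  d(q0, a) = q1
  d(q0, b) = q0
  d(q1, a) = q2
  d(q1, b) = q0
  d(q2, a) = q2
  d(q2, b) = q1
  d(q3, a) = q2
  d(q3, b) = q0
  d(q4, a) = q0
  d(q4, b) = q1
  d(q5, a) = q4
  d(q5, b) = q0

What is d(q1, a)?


Looking up transition d(q1, a)

q2


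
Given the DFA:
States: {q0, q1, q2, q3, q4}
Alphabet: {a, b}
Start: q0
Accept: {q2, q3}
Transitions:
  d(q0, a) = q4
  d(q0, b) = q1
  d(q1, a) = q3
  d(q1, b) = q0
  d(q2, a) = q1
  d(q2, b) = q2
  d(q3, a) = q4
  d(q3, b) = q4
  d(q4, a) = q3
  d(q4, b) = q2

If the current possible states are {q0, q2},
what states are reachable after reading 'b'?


Apply transition on 'b' from each current state:
  d(q0, b) = q1
  d(q2, b) = q2

{q1, q2}


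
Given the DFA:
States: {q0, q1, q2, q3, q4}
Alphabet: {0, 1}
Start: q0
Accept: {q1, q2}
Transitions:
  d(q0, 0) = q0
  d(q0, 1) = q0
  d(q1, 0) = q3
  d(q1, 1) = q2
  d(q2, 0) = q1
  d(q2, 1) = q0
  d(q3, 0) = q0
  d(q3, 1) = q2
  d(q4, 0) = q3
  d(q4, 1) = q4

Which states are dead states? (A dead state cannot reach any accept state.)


Forward reachability from each state:
  q0 -> reaches {q0}, no accept state (dead)
  q1 -> reaches accept state q1 (live)
  q2 -> reaches accept state q1 (live)
  q3 -> reaches accept state q1 (live)
  q4 -> reaches accept state q1 (live)

{q0}


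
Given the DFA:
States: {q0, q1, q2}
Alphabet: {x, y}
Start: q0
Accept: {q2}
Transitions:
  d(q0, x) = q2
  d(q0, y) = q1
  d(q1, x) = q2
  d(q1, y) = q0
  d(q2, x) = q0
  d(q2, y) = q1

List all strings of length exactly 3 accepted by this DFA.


All strings of length 3: 8 total
Accepted: 3

"xxx", "xyx", "yyx"


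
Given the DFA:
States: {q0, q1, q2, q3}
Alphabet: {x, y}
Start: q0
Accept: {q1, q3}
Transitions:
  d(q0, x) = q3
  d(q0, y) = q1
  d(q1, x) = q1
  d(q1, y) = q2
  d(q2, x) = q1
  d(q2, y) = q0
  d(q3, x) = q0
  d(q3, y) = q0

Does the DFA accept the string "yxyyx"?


Trace: q0 -> q1 -> q1 -> q2 -> q0 -> q3
Final state: q3
Accept states: {q1, q3}

Yes, accepted (final state q3 is an accept state)


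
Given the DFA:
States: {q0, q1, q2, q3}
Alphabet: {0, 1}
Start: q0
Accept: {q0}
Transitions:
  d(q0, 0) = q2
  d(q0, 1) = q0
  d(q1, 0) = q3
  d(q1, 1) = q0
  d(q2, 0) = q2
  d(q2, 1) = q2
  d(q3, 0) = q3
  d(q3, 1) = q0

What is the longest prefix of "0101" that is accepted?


Run the DFA, marking each prefix where the state is accepting:
  "" -> q0 [accept]
  "0" -> q2 [reject]
  "01" -> q2 [reject]
  "010" -> q2 [reject]
  "0101" -> q2 [reject]

""


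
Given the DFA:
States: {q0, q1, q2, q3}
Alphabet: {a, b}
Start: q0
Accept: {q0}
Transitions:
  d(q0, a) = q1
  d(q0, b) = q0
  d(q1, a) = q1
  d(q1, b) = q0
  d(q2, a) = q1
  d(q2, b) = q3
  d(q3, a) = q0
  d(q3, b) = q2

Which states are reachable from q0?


BFS from q0:
  layer 0: {q0}
  layer 1: {q1}

{q0, q1}


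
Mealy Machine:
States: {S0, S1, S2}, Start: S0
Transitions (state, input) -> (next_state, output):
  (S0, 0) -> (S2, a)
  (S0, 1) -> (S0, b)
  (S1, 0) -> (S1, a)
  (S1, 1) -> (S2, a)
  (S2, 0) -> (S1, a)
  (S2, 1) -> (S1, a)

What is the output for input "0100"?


Step-by-step:
  (S0, 0) -> (S2, a)
  (S2, 1) -> (S1, a)
  (S1, 0) -> (S1, a)
  (S1, 0) -> (S1, a)

"aaaa"


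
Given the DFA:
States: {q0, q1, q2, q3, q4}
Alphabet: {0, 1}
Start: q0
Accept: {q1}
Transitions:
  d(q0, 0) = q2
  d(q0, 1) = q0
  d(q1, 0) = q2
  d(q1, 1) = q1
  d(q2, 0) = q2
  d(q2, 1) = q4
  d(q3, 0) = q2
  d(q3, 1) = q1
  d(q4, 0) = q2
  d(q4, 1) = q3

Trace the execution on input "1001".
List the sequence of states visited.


Input: 1001
d(q0, 1) = q0
d(q0, 0) = q2
d(q2, 0) = q2
d(q2, 1) = q4


q0 -> q0 -> q2 -> q2 -> q4


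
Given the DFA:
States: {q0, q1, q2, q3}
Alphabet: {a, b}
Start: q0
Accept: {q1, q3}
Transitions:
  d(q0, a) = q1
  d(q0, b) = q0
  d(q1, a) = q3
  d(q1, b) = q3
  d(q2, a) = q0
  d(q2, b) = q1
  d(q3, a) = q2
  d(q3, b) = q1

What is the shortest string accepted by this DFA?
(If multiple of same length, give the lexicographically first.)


BFS by string length (lex-first path to each state shown):
  len 0: q0<-""
  len 1: q0<-"b", q1<-"a"
Found accept state at length 1.

"a"


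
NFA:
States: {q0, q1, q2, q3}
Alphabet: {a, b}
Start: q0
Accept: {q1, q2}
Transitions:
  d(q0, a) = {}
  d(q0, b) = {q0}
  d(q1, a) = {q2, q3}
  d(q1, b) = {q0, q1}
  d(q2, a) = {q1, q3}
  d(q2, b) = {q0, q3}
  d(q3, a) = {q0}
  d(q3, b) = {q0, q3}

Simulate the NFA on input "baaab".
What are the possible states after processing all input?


Start: {q0}
  --b--> {q0}
  --a--> {}
  --a--> {}
  --a--> {}
  --b--> {}

{} (empty set, no valid transitions)


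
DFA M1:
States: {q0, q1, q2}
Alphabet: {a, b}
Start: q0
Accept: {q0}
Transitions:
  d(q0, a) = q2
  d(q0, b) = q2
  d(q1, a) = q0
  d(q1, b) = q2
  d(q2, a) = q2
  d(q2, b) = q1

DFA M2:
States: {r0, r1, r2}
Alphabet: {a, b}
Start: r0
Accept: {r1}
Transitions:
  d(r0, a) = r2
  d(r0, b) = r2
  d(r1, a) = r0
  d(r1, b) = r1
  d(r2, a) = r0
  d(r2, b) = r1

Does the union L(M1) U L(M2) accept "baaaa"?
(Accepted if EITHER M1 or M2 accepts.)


M1: final=q2 accepted=False
M2: final=r2 accepted=False

No, union rejects (neither accepts)


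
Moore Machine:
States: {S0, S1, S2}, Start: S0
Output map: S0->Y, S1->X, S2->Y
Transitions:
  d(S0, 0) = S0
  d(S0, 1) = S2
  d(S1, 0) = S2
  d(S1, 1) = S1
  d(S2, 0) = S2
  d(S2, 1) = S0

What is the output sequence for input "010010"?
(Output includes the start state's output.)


Start: S0 (output Y)
  --0--> S0 (output Y)
  --1--> S2 (output Y)
  --0--> S2 (output Y)
  --0--> S2 (output Y)
  --1--> S0 (output Y)
  --0--> S0 (output Y)

"YYYYYYY"


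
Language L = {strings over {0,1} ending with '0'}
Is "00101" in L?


last symbol = '1'

No, "00101" is not in L


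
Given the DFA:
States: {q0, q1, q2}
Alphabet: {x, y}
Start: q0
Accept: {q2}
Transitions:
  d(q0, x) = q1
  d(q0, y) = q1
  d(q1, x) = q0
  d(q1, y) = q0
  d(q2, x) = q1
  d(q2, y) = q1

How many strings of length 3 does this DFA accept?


Enumerating all length-3 strings:
  "xxx" -> q1 [reject]
  "xxy" -> q1 [reject]
  "xyx" -> q1 [reject]
  "xyy" -> q1 [reject]
  "yxx" -> q1 [reject]
  "yxy" -> q1 [reject]
  "yyx" -> q1 [reject]
  "yyy" -> q1 [reject]

0 out of 8


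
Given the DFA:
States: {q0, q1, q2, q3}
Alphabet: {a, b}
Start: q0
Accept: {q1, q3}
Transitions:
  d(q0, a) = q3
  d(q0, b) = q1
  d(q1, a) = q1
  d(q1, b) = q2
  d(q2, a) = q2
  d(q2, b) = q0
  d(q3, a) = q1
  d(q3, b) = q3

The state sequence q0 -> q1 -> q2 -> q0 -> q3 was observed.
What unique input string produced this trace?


Trace back each transition to find the symbol:
  q0 --[b]--> q1
  q1 --[b]--> q2
  q2 --[b]--> q0
  q0 --[a]--> q3

"bbba"


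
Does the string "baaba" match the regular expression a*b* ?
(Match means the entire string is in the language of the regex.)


|string| = 5; first = 'b'; last = 'a'

No, "baaba" does not match a*b*


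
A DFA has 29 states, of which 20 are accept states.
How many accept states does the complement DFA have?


Complement swaps accept and non-accept states.
29 - 20 = 9

9


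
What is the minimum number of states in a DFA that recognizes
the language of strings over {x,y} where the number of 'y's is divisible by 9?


States track (count of 'y') mod 9.
Need 9 states: one per remainder 0..8; accept = remainder 0.

9


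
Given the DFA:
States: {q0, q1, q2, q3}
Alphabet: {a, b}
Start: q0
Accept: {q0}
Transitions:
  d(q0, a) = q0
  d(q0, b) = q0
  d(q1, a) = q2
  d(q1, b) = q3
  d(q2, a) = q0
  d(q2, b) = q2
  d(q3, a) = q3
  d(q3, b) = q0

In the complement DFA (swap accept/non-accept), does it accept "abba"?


Trace: q0 -> q0 -> q0 -> q0 -> q0
Final: q0
Original accept: {q0}
Complement: q0 is in original accept

No, complement rejects (original accepts)


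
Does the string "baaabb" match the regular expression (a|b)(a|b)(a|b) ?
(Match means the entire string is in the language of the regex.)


|string| = 6; first = 'b'; last = 'b'

No, "baaabb" does not match (a|b)(a|b)(a|b)


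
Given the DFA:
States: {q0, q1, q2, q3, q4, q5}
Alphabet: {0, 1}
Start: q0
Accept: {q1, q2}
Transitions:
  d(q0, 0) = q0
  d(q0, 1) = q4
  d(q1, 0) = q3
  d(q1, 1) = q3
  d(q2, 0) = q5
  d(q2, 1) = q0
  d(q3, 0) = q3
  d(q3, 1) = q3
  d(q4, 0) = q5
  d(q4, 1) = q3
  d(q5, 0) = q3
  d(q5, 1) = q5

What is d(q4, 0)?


Looking up transition d(q4, 0)

q5


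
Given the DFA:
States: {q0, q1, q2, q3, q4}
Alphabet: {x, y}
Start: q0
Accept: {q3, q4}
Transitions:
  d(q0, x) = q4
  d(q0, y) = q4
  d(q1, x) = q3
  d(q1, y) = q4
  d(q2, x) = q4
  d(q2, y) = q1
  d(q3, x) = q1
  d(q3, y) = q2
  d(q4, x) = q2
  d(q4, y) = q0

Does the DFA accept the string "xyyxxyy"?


Trace: q0 -> q4 -> q0 -> q4 -> q2 -> q4 -> q0 -> q4
Final state: q4
Accept states: {q3, q4}

Yes, accepted (final state q4 is an accept state)


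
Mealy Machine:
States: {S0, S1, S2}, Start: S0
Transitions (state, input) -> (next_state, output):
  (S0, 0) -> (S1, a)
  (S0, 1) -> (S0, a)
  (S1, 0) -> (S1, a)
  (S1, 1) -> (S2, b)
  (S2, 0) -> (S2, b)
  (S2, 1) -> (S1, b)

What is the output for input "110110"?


Step-by-step:
  (S0, 1) -> (S0, a)
  (S0, 1) -> (S0, a)
  (S0, 0) -> (S1, a)
  (S1, 1) -> (S2, b)
  (S2, 1) -> (S1, b)
  (S1, 0) -> (S1, a)

"aaabba"


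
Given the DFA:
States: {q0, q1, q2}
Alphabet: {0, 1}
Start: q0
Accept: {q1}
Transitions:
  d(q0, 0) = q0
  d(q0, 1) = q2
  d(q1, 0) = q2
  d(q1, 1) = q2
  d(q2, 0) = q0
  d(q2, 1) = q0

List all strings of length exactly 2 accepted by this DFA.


All strings of length 2: 4 total
Accepted: 0

None


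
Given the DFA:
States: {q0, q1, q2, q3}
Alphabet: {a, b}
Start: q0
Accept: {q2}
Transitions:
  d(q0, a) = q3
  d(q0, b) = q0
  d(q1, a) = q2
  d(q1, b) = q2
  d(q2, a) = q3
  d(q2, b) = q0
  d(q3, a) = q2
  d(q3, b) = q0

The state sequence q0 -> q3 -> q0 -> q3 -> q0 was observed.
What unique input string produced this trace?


Trace back each transition to find the symbol:
  q0 --[a]--> q3
  q3 --[b]--> q0
  q0 --[a]--> q3
  q3 --[b]--> q0

"abab"


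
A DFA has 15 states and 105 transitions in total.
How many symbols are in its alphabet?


Each state has exactly one transition per symbol.
|alphabet| = transitions / states = 105 / 15 = 7

7


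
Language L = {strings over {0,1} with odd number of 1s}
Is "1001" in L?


count('1') = 2; 2 mod 2 = 0

No, "1001" is not in L


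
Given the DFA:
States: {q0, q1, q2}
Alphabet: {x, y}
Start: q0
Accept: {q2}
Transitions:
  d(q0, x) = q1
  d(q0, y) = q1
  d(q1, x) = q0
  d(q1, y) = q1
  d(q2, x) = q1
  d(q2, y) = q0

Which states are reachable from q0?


BFS from q0:
  layer 0: {q0}
  layer 1: {q1}

{q0, q1}


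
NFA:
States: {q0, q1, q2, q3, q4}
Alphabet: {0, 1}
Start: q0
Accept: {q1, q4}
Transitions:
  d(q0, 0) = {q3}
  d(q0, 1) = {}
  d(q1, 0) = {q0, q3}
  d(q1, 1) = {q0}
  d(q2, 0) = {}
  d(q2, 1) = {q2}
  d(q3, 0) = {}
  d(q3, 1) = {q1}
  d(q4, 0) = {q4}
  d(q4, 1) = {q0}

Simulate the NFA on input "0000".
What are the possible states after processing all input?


Start: {q0}
  --0--> {q3}
  --0--> {}
  --0--> {}
  --0--> {}

{} (empty set, no valid transitions)


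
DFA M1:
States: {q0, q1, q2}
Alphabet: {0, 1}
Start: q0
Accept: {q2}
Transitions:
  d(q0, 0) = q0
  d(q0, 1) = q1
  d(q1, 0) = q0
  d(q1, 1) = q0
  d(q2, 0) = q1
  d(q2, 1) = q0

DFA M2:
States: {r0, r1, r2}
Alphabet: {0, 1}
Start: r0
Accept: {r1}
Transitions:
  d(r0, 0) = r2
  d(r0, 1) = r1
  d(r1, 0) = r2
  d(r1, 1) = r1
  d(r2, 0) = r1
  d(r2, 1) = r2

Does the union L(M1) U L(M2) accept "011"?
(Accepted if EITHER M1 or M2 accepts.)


M1: final=q0 accepted=False
M2: final=r2 accepted=False

No, union rejects (neither accepts)


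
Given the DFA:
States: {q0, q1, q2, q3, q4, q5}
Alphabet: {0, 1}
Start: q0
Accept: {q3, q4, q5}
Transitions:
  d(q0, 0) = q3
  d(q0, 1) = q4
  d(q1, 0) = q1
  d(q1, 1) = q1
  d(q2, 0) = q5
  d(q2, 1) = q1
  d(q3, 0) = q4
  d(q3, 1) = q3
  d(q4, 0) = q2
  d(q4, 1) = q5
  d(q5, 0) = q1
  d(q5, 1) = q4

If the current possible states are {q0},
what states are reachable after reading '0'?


Apply transition on '0' from each current state:
  d(q0, 0) = q3

{q3}


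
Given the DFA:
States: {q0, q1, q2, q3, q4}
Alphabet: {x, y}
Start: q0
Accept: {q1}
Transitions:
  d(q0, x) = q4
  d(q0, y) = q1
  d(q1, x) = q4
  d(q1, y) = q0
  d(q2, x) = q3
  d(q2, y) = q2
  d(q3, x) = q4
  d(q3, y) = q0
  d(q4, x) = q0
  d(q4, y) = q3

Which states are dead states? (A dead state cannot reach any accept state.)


Forward reachability from each state:
  q0 -> reaches accept state q1 (live)
  q1 -> reaches accept state q1 (live)
  q2 -> reaches accept state q1 (live)
  q3 -> reaches accept state q1 (live)
  q4 -> reaches accept state q1 (live)

None (all states can reach an accept state)


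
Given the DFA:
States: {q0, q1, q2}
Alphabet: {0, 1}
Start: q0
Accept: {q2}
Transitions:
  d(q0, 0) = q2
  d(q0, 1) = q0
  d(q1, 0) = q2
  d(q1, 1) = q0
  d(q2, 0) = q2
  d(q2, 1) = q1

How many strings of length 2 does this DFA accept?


Enumerating all length-2 strings:
  "00" -> q2 [accept]
  "01" -> q1 [reject]
  "10" -> q2 [accept]
  "11" -> q0 [reject]

2 out of 4


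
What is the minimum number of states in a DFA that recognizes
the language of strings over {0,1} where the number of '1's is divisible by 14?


States track (count of '1') mod 14.
Need 14 states: one per remainder 0..13; accept = remainder 0.

14


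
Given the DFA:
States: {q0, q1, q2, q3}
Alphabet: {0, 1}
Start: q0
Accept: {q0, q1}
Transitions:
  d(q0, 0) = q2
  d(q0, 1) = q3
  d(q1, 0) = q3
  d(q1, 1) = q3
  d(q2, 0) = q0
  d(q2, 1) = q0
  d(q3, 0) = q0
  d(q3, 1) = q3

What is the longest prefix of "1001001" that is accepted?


Run the DFA, marking each prefix where the state is accepting:
  "" -> q0 [accept]
  "1" -> q3 [reject]
  "10" -> q0 [accept]
  "100" -> q2 [reject]
  "1001" -> q0 [accept]
  "10010" -> q2 [reject]
  "100100" -> q0 [accept]
  "1001001" -> q3 [reject]

"100100"


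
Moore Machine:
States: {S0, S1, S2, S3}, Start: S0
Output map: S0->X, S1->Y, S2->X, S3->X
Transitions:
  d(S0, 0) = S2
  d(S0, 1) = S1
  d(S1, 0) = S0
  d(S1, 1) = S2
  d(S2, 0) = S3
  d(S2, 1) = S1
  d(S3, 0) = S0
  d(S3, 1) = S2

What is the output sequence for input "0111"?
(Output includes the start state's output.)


Start: S0 (output X)
  --0--> S2 (output X)
  --1--> S1 (output Y)
  --1--> S2 (output X)
  --1--> S1 (output Y)

"XXYXY"


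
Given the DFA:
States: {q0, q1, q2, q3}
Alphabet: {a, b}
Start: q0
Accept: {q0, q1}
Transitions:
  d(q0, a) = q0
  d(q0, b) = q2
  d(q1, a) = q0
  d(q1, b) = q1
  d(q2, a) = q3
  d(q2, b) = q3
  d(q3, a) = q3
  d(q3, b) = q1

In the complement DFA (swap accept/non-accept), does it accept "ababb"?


Trace: q0 -> q0 -> q2 -> q3 -> q1 -> q1
Final: q1
Original accept: {q0, q1}
Complement: q1 is in original accept

No, complement rejects (original accepts)


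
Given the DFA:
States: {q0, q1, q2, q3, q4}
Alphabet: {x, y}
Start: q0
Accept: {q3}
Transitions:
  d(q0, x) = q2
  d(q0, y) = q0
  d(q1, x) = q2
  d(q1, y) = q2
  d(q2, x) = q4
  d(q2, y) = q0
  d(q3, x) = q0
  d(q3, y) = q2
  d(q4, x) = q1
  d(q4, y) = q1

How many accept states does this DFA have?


Accept states listed: {q3}
Counting: q3(1)

1


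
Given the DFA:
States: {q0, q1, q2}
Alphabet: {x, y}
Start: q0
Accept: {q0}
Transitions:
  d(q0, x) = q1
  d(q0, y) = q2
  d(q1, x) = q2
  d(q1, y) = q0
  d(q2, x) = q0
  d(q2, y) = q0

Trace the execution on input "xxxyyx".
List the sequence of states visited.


Input: xxxyyx
d(q0, x) = q1
d(q1, x) = q2
d(q2, x) = q0
d(q0, y) = q2
d(q2, y) = q0
d(q0, x) = q1


q0 -> q1 -> q2 -> q0 -> q2 -> q0 -> q1


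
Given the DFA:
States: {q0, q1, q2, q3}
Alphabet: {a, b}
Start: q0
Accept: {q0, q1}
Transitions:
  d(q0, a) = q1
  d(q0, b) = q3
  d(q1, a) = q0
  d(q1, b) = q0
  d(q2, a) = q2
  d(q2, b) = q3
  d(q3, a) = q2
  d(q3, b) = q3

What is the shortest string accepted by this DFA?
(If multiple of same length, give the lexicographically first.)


BFS by string length (lex-first path to each state shown):
  len 0: q0<-""
Found accept state at length 0.

"" (empty string)


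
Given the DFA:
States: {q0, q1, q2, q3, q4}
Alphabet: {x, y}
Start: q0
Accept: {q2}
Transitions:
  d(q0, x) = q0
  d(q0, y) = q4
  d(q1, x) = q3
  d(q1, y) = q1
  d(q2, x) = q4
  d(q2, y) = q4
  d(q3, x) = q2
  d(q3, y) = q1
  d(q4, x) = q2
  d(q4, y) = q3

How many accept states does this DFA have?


Accept states listed: {q2}
Counting: q2(1)

1


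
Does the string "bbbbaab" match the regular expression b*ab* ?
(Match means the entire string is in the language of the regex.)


|string| = 7; first = 'b'; last = 'b'

No, "bbbbaab" does not match b*ab*


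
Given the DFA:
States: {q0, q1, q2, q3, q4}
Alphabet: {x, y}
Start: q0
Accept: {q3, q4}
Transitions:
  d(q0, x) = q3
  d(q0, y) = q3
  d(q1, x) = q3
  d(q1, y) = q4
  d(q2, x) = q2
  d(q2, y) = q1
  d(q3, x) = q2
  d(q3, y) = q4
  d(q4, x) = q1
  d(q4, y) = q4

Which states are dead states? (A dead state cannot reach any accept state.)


Forward reachability from each state:
  q0 -> reaches accept state q3 (live)
  q1 -> reaches accept state q3 (live)
  q2 -> reaches accept state q3 (live)
  q3 -> reaches accept state q3 (live)
  q4 -> reaches accept state q3 (live)

None (all states can reach an accept state)


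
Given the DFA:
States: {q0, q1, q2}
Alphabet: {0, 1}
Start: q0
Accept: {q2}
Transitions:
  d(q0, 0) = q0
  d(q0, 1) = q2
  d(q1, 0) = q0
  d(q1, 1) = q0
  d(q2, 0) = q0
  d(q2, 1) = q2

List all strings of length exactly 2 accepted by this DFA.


All strings of length 2: 4 total
Accepted: 2

"01", "11"


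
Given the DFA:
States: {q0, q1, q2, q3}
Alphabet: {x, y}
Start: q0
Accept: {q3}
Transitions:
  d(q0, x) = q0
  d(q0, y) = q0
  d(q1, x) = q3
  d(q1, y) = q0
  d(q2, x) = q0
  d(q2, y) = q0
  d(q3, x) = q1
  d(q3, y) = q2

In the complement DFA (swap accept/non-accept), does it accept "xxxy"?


Trace: q0 -> q0 -> q0 -> q0 -> q0
Final: q0
Original accept: {q3}
Complement: q0 is not in original accept

Yes, complement accepts (original rejects)


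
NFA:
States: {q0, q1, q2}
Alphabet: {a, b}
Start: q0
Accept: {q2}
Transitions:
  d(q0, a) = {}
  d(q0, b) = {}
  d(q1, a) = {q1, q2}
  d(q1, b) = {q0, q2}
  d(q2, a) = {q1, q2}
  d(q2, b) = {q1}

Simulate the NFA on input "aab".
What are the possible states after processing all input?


Start: {q0}
  --a--> {}
  --a--> {}
  --b--> {}

{} (empty set, no valid transitions)


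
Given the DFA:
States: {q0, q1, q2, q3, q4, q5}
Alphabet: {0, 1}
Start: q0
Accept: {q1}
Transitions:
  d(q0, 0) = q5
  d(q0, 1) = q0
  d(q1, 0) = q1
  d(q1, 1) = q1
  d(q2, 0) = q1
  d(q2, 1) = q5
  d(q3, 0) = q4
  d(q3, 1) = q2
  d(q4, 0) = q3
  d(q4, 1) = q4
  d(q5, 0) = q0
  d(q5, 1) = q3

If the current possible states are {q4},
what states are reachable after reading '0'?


Apply transition on '0' from each current state:
  d(q4, 0) = q3

{q3}


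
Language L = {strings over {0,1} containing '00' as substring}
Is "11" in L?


'00' does not occur

No, "11" is not in L


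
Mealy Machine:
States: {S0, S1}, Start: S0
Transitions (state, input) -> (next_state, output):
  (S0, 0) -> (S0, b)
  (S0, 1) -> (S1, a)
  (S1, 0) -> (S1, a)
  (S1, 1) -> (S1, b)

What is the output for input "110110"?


Step-by-step:
  (S0, 1) -> (S1, a)
  (S1, 1) -> (S1, b)
  (S1, 0) -> (S1, a)
  (S1, 1) -> (S1, b)
  (S1, 1) -> (S1, b)
  (S1, 0) -> (S1, a)

"ababba"


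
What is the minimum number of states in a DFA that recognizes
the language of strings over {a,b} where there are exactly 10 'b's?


States: count = 0, 1, ..., 10 (that's 11 states), plus a dead state for count > 10.
Total: 11 + 1 = 12. Accept = count-10 state.

12


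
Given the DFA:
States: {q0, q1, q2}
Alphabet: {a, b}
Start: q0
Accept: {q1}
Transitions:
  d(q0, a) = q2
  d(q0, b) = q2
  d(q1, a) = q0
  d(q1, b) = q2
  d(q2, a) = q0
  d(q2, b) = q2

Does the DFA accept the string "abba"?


Trace: q0 -> q2 -> q2 -> q2 -> q0
Final state: q0
Accept states: {q1}

No, rejected (final state q0 is not an accept state)


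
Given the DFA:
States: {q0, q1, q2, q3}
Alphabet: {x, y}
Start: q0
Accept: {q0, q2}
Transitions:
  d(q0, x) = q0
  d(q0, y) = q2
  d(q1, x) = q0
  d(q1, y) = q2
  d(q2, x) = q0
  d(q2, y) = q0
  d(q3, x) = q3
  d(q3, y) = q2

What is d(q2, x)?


Looking up transition d(q2, x)

q0


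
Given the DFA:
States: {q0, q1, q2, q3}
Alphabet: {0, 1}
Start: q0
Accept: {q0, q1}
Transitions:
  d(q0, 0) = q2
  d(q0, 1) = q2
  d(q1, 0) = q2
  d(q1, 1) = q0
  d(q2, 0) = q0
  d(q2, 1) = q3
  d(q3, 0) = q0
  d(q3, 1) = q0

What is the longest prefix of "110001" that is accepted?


Run the DFA, marking each prefix where the state is accepting:
  "" -> q0 [accept]
  "1" -> q2 [reject]
  "11" -> q3 [reject]
  "110" -> q0 [accept]
  "1100" -> q2 [reject]
  "11000" -> q0 [accept]
  "110001" -> q2 [reject]

"11000"


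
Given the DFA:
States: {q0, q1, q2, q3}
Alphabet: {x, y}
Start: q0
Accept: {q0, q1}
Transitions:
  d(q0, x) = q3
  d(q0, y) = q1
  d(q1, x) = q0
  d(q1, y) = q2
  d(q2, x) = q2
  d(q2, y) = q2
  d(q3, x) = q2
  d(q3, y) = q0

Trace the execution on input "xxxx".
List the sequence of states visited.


Input: xxxx
d(q0, x) = q3
d(q3, x) = q2
d(q2, x) = q2
d(q2, x) = q2


q0 -> q3 -> q2 -> q2 -> q2


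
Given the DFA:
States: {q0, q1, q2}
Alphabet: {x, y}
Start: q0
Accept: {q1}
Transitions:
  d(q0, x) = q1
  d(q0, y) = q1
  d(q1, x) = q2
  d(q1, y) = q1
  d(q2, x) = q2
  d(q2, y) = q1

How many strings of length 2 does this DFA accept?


Enumerating all length-2 strings:
  "xx" -> q2 [reject]
  "xy" -> q1 [accept]
  "yx" -> q2 [reject]
  "yy" -> q1 [accept]

2 out of 4


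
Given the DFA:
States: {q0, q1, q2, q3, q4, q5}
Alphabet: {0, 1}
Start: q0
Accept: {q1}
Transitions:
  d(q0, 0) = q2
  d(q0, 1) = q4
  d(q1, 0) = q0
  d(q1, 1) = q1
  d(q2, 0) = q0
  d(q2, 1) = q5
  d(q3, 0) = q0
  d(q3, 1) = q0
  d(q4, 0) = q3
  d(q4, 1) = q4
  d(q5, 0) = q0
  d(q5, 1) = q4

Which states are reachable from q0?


BFS from q0:
  layer 0: {q0}
  layer 1: {q2, q4}
  layer 2: {q3, q5}

{q0, q2, q3, q4, q5}


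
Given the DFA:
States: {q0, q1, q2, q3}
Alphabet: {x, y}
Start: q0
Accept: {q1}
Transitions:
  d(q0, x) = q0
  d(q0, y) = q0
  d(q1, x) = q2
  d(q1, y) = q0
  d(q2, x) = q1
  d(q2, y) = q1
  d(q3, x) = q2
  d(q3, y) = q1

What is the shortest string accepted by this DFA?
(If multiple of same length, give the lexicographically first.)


BFS by string length (lex-first path to each state shown):
  len 0: q0<-""
  len 1: q0<-"x"
  len 2: q0<-"xx"
  len 3: q0<-"xxx"
  len 4: q0<-"xxxx"
  len 5: q0<-"xxxxx"
  len 6: q0<-"xxxxxx"
  len 7: q0<-"xxxxxxx"
  len 8: q0<-"xxxxxxxx"

No string accepted (empty language)


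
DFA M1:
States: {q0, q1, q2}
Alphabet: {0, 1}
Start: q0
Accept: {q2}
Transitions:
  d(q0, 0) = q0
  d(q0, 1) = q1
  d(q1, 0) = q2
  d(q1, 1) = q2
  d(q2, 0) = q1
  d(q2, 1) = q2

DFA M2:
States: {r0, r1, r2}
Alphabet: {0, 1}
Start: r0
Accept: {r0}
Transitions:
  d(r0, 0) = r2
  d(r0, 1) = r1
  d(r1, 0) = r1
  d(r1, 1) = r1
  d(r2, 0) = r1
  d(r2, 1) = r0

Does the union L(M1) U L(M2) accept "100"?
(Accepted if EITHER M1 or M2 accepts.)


M1: final=q1 accepted=False
M2: final=r1 accepted=False

No, union rejects (neither accepts)


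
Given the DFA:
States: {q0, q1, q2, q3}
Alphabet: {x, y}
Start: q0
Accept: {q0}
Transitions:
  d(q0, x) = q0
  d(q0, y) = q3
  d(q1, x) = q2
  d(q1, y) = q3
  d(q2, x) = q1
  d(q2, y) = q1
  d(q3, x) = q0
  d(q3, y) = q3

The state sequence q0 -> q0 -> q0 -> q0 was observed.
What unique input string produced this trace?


Trace back each transition to find the symbol:
  q0 --[x]--> q0
  q0 --[x]--> q0
  q0 --[x]--> q0

"xxx"


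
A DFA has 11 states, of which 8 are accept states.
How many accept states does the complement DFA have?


Complement swaps accept and non-accept states.
11 - 8 = 3

3


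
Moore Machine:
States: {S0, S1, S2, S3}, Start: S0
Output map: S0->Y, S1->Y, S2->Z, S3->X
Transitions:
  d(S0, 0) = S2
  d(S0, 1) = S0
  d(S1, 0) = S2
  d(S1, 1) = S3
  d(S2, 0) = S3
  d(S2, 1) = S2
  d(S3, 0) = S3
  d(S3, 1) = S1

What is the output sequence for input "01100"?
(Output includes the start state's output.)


Start: S0 (output Y)
  --0--> S2 (output Z)
  --1--> S2 (output Z)
  --1--> S2 (output Z)
  --0--> S3 (output X)
  --0--> S3 (output X)

"YZZZXX"


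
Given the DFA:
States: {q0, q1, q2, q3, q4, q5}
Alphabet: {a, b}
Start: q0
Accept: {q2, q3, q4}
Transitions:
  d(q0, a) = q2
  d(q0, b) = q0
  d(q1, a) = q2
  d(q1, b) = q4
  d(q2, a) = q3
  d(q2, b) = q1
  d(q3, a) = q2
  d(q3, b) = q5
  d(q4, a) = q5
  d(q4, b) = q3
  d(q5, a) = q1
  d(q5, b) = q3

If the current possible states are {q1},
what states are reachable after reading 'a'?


Apply transition on 'a' from each current state:
  d(q1, a) = q2

{q2}


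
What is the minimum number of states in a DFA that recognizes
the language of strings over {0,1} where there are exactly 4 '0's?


States: count = 0, 1, ..., 4 (that's 5 states), plus a dead state for count > 4.
Total: 5 + 1 = 6. Accept = count-4 state.

6


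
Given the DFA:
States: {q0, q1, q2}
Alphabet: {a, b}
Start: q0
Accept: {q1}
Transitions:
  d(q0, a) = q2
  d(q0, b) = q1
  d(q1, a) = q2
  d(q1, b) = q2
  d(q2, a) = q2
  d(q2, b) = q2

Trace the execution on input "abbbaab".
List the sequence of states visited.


Input: abbbaab
d(q0, a) = q2
d(q2, b) = q2
d(q2, b) = q2
d(q2, b) = q2
d(q2, a) = q2
d(q2, a) = q2
d(q2, b) = q2


q0 -> q2 -> q2 -> q2 -> q2 -> q2 -> q2 -> q2


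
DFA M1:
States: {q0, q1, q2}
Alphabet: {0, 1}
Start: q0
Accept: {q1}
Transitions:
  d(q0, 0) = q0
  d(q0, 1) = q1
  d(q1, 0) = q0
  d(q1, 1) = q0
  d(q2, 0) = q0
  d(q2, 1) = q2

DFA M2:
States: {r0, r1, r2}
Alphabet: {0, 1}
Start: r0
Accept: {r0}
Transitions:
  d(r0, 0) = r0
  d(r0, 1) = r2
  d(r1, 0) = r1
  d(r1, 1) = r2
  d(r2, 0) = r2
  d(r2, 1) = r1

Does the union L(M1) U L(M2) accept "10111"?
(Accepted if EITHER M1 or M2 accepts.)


M1: final=q1 accepted=True
M2: final=r1 accepted=False

Yes, union accepts


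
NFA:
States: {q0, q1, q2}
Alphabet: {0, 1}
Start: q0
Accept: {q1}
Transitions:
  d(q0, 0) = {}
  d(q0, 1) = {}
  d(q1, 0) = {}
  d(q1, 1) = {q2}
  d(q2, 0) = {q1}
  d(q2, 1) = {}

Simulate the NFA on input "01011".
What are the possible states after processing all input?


Start: {q0}
  --0--> {}
  --1--> {}
  --0--> {}
  --1--> {}
  --1--> {}

{} (empty set, no valid transitions)


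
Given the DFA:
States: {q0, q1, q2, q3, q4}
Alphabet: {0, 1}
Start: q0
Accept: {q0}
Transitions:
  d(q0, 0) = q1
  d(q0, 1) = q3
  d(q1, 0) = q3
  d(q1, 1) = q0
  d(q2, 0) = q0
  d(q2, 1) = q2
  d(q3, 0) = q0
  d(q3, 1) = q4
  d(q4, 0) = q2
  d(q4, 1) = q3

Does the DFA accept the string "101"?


Trace: q0 -> q3 -> q0 -> q3
Final state: q3
Accept states: {q0}

No, rejected (final state q3 is not an accept state)


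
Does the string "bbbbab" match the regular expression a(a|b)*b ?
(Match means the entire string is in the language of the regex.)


|string| = 6; first = 'b'; last = 'b'

No, "bbbbab" does not match a(a|b)*b


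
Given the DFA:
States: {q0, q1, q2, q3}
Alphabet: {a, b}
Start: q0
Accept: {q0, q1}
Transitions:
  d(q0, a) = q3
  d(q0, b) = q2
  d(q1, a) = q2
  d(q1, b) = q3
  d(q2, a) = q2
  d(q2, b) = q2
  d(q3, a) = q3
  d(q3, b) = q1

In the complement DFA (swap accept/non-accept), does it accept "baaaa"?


Trace: q0 -> q2 -> q2 -> q2 -> q2 -> q2
Final: q2
Original accept: {q0, q1}
Complement: q2 is not in original accept

Yes, complement accepts (original rejects)
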